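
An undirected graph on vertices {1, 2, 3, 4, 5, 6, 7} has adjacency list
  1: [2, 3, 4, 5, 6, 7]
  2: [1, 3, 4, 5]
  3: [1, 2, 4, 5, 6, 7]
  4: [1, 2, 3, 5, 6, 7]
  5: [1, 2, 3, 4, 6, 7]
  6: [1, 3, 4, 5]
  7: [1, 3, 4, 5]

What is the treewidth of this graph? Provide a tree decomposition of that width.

Treewidth 4.
One optimal decomposition is:
Bags: B1 = {1, 3, 4, 5, 6}  B2 = {1, 2, 3, 4, 5}  B3 = {1, 3, 4, 5, 7}
Tree: B1–B2, B1–B3

The largest bag has 5 vertices, giving width 4; this decomposition certifies tw(G) ≤ 4. Conversely, {1, 2, 3, 4, 5} is a clique of size 5, and the vertices of any clique must share a bag in every tree decomposition; so some bag has ≥ 5 vertices and tw(G) ≥ 4. Hence tw(G) = 4 exactly.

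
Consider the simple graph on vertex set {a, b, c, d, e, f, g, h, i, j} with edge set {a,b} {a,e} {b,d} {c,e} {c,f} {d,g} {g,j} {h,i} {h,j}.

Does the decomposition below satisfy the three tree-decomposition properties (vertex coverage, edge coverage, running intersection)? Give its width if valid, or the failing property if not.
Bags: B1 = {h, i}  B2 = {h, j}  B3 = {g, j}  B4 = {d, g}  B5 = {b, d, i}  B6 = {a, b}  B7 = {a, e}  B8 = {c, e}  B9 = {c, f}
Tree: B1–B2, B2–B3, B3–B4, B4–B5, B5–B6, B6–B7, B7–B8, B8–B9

No — bags containing vertex i are not connected in the tree.

A tree decomposition must satisfy three properties: every vertex lies in some bag; for every edge, both endpoints lie together in some bag; and for every vertex, the bags containing it form a connected subtree. Here bags containing vertex i are not connected in the tree, so the decomposition is invalid.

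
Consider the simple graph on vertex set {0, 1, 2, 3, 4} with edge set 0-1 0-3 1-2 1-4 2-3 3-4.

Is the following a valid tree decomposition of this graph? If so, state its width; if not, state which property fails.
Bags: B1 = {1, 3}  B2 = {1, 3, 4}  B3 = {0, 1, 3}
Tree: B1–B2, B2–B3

A tree decomposition must satisfy three properties: every vertex lies in some bag; for every edge, both endpoints lie together in some bag; and for every vertex, the bags containing it form a connected subtree. Here vertex 2 appears in no bag, so the decomposition is invalid.

No — vertex 2 appears in no bag.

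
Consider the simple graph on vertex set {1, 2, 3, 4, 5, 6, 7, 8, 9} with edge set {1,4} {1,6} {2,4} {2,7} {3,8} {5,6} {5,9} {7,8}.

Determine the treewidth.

A width-1 tree decomposition is:
Bags: B1 = {5, 9}  B2 = {5, 6}  B3 = {1, 6}  B4 = {1, 4}  B5 = {2, 4}  B6 = {2, 7}  B7 = {7, 8}  B8 = {3, 8}
Tree: B1–B2, B2–B3, B3–B4, B4–B5, B5–B6, B6–B7, B7–B8
The largest bag has 2 vertices, giving width 1; this decomposition certifies tw(G) ≤ 1. Since G has at least one edge (e.g. 9–5), it is not an edgeless graph, so tw(G) ≥ 1. Therefore the treewidth is 1.

1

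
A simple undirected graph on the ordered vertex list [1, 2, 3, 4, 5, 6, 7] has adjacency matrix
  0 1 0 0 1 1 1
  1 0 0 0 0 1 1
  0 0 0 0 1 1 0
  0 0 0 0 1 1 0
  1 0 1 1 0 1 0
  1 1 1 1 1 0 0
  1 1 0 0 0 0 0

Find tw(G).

2

A width-2 tree decomposition is:
Bags: B1 = {3, 5, 6}  B2 = {4, 5, 6}  B3 = {1, 5, 6}  B4 = {1, 2, 6}  B5 = {1, 2, 7}
Tree: B1–B2, B2–B3, B3–B4, B4–B5
The largest bag has 3 vertices, giving width 2; this decomposition certifies tw(G) ≤ 2. On the other hand G contains the 3-clique {1, 2, 6}. A clique must lie in a single bag of any decomposition, so no decomposition can have width below 2. Therefore the treewidth is 2.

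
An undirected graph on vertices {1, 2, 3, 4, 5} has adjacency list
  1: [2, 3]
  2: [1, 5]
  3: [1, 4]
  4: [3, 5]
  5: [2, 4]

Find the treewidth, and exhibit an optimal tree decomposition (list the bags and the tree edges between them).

Treewidth 2.
One optimal decomposition is:
Bags: B1 = {1, 2, 3}  B2 = {2, 3, 4}  B3 = {2, 4, 5}
Tree: B1–B2, B2–B3

Every bag has size at most 3, so the width is 3 − 1 = 2 and tw(G) ≤ 2. The edges 2–1–3–4–5–2 form a cycle, so G is not a tree and its treewidth is at least 2. Combining the bounds, tw(G) = 2.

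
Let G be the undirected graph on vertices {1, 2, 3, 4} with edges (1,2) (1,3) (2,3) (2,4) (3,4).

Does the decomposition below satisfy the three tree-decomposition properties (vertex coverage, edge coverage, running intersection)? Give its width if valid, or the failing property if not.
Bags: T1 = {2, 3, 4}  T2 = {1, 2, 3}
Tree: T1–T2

Every vertex of G appears in some bag (union = {1, 2, 3, 4}); every edge is covered by a bag; and for each vertex v the set of bags containing v is connected in the bag tree. The decomposition is therefore valid. The largest bag has 3 vertices, so the width is 2.

Yes; width 2.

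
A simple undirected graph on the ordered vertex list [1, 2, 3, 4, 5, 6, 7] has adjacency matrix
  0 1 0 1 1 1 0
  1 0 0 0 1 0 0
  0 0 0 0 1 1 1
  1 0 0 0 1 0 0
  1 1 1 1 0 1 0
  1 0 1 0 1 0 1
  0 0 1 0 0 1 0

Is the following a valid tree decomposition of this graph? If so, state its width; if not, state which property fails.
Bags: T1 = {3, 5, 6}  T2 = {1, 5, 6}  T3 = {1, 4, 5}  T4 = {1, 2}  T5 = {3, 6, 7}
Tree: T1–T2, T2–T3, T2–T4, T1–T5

No — edge (5,2) lies in no bag.

A tree decomposition must satisfy three properties: every vertex lies in some bag; for every edge, both endpoints lie together in some bag; and for every vertex, the bags containing it form a connected subtree. Here edge (5,2) lies in no bag, so the decomposition is invalid.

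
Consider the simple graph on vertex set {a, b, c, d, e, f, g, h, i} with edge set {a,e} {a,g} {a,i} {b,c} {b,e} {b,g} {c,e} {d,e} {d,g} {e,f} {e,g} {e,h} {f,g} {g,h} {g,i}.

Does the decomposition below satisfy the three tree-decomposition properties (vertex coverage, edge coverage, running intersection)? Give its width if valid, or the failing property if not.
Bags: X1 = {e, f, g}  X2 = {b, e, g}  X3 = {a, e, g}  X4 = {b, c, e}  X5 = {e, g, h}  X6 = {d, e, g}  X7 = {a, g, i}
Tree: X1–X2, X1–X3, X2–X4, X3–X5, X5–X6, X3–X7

Checking the three conditions: (i) the bags cover all of {a, b, c, d, e, f, g, h, i}; (ii) for each edge, some bag contains both endpoints; (iii) the bags containing any fixed vertex form a subtree. All hold, so the decomposition is valid with width 3 − 1 = 2.

Yes; width 2.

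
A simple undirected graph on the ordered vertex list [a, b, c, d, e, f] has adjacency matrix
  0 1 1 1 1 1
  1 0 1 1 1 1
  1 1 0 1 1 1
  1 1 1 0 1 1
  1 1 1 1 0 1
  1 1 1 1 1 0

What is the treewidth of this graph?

A width-5 tree decomposition is:
Bags: B1 = {a, b, c, d, e, f}
Tree: (single bag)
A single bag containing all 6 vertices is trivially a valid decomposition of width 5. Conversely, {a, b, c, d, e, f} is a clique of size 6, and the vertices of any clique must share a bag in every tree decomposition; so some bag has ≥ 6 vertices and tw(G) ≥ 5. The upper and lower bounds meet at 5, so that is the treewidth.

5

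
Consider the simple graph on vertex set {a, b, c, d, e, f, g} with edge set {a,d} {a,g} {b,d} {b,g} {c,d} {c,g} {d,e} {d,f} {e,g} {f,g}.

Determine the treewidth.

2

A width-2 tree decomposition is:
Bags: B1 = {c, d, g}  B2 = {d, f, g}  B3 = {d, e, g}  B4 = {a, d, g}  B5 = {b, d, g}
Tree: B1–B2, B2–B3, B3–B4, B4–B5
The largest bag has 3 vertices, giving width 2; this decomposition certifies tw(G) ≤ 2. For the lower bound, G contains the cycle d–c–g–f–d, so G is not a forest; only forests have treewidth ≤ 1, hence tw(G) ≥ 2. Combining the bounds, tw(G) = 2.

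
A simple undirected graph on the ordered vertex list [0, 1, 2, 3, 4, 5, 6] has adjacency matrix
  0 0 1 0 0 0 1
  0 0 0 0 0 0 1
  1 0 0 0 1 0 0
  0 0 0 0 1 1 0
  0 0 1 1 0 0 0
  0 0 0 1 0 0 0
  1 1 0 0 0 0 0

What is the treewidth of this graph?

1

A width-1 tree decomposition is:
Bags: B1 = {1, 6}  B2 = {0, 6}  B3 = {0, 2}  B4 = {2, 4}  B5 = {3, 4}  B6 = {3, 5}
Tree: B1–B2, B2–B3, B3–B4, B4–B5, B5–B6
Every bag has size at most 2, so the width is 2 − 1 = 1 and tw(G) ≤ 1. G has an edge, so its treewidth is at least 1. Therefore the treewidth is 1.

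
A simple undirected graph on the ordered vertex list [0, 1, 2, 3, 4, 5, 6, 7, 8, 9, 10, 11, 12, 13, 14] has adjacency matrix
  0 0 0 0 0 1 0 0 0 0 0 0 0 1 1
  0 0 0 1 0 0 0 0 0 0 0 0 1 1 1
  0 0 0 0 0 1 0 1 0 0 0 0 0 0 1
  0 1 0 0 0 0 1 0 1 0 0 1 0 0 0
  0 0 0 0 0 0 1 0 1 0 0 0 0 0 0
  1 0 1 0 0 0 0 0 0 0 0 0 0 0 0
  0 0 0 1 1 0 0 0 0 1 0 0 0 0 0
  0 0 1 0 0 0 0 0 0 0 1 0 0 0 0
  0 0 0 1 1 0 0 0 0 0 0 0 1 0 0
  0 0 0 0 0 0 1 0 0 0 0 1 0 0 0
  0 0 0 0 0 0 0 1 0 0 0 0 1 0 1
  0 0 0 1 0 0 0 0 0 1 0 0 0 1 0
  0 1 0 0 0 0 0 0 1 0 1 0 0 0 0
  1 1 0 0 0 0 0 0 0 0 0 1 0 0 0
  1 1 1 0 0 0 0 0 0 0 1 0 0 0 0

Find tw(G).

3

A width-3 tree decomposition is:
Bags: B1 = {4, 6, 8, 9}  B2 = {3, 6, 8, 9}  B3 = {3, 8, 9, 11}  B4 = {3, 8, 11, 12}  B5 = {1, 3, 11, 12}  B6 = {1, 11, 12, 13}  B7 = {1, 10, 12, 13}  B8 = {1, 10, 13, 14}  B9 = {0, 10, 13, 14}  B10 = {0, 7, 10, 14}  B11 = {0, 2, 7, 14}  B12 = {0, 2, 5, 7}
Tree: B1–B2, B2–B3, B3–B4, B4–B5, B5–B6, B6–B7, B7–B8, B8–B9, B9–B10, B10–B11, B11–B12
Every bag has size at most 4, so the width is 4 − 1 = 3 and tw(G) ≤ 3. For the lower bound: the 4 vertex sets {4,6,9}, {8}, {3}, {1,11,12,13} are disjoint, each induces a connected subgraph, and every pair is joined by at least one edge of G. Contracting each set to a single vertex therefore yields K_{4} as a minor, and since treewidth is minor-monotone, tw(G) ≥ tw(K_{4}) = 3. The upper and lower bounds meet at 3, so that is the treewidth.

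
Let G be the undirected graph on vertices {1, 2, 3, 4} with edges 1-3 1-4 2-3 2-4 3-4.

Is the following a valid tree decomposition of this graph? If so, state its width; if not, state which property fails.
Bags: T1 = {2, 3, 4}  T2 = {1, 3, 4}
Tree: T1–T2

Vertex coverage: the bags together contain {1, 2, 3, 4}, the full vertex set. Edge coverage: each edge of G has both endpoints in at least one bag. Running intersection: for every vertex, the bags containing it form a connected subtree. All three properties hold, so this is a valid tree decomposition of width max|bag| − 1 = 2, and hence tw(G) ≤ 2.

Yes; width 2.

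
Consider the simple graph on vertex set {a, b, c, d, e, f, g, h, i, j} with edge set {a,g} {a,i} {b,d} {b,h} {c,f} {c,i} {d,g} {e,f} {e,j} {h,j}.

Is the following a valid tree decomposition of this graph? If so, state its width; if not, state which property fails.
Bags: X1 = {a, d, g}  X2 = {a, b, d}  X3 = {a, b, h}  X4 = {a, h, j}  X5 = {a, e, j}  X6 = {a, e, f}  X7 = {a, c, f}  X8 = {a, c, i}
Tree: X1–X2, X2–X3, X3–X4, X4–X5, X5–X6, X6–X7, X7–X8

Every vertex of G appears in some bag (union = {a, b, c, d, e, f, g, h, i, j}); every edge is covered by a bag; and for each vertex v the set of bags containing v is connected in the bag tree. The decomposition is therefore valid. The largest bag has 3 vertices, so the width is 2.

Yes; width 2.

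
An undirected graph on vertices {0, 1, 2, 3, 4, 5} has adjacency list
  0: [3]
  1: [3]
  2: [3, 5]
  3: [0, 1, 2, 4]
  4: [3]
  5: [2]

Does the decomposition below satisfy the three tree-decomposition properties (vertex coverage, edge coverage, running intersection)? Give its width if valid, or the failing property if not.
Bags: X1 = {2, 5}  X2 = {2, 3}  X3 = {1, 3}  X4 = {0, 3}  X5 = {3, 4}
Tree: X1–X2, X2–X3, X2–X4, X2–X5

Yes; width 1.

Vertex coverage: the bags together contain {0, 1, 2, 3, 4, 5}, the full vertex set. Edge coverage: each edge of G has both endpoints in at least one bag. Running intersection: for every vertex, the bags containing it form a connected subtree. All three properties hold, so this is a valid tree decomposition of width max|bag| − 1 = 1, and hence tw(G) ≤ 1.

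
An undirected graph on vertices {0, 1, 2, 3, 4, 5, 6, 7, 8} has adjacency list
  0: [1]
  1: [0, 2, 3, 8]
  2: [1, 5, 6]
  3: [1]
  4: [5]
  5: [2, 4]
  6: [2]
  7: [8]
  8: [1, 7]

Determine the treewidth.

A width-1 tree decomposition is:
Bags: B1 = {1, 2}  B2 = {1, 8}  B3 = {2, 5}  B4 = {0, 1}  B5 = {2, 6}  B6 = {1, 3}  B7 = {4, 5}  B8 = {7, 8}
Tree: B1–B2, B1–B3, B2–B4, B1–B5, B2–B6, B3–B7, B2–B8
The largest bag has 2 vertices, giving width 1; this decomposition certifies tw(G) ≤ 1. Any graph with an edge has treewidth ≥ 1, and G has the edge 1–2. The upper and lower bounds meet at 1, so that is the treewidth.

1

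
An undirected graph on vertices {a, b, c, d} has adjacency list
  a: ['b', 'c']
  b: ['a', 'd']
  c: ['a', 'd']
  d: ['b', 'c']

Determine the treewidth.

2

A width-2 tree decomposition is:
Bags: B1 = {b, c, d}  B2 = {a, b, c}
Tree: B1–B2
The largest bag has 3 vertices, giving width 2; this decomposition certifies tw(G) ≤ 2. Since c–d–b–a–c is a cycle in G, G is not acyclic. Forests are exactly the graphs of treewidth ≤ 1, so tw(G) ≥ 2. The upper and lower bounds meet at 2, so that is the treewidth.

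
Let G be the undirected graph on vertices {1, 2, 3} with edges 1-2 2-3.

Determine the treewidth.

A width-1 tree decomposition is:
Bags: B1 = {2, 3}  B2 = {1, 2}
Tree: B1–B2
The largest bag has 2 vertices, giving width 1; this decomposition certifies tw(G) ≤ 1. Since G has at least one edge (e.g. 2–3), it is not an edgeless graph, so tw(G) ≥ 1. Hence tw(G) = 1 exactly.

1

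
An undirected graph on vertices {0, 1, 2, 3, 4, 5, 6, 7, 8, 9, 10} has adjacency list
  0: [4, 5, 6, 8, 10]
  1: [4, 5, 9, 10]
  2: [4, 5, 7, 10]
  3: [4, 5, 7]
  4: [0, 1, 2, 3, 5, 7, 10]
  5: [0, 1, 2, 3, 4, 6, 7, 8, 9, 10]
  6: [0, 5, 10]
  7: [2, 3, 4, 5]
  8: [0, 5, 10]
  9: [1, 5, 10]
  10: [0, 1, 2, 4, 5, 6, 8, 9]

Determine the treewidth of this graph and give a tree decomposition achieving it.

Treewidth 3.
One optimal decomposition is:
Bags: B1 = {2, 4, 5, 10}  B2 = {1, 4, 5, 10}  B3 = {1, 5, 9, 10}  B4 = {2, 4, 5, 7}  B5 = {0, 4, 5, 10}  B6 = {0, 5, 6, 10}  B7 = {0, 5, 8, 10}  B8 = {3, 4, 5, 7}
Tree: B1–B2, B2–B3, B1–B4, B2–B5, B5–B6, B5–B7, B4–B8

The largest bag has 4 vertices, giving width 3; this decomposition certifies tw(G) ≤ 3. Conversely, {0, 5, 8, 10} is a clique of size 4, and the vertices of any clique must share a bag in every tree decomposition; so some bag has ≥ 4 vertices and tw(G) ≥ 3. The upper and lower bounds meet at 3, so that is the treewidth.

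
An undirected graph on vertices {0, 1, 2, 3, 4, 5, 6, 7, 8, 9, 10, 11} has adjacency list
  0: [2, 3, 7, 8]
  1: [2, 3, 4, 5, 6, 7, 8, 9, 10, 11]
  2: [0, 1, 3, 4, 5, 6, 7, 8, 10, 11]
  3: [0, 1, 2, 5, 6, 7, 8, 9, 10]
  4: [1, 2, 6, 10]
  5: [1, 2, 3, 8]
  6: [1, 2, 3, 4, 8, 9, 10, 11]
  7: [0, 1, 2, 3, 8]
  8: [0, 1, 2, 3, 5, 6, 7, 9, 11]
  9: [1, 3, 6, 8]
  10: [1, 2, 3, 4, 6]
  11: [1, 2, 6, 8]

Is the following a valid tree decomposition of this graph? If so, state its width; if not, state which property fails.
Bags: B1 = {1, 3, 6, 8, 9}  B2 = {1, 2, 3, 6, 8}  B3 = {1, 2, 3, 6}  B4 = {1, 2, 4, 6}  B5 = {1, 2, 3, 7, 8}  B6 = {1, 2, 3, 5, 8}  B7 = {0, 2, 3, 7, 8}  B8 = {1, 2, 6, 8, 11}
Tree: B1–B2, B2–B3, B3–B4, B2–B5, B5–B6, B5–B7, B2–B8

No — vertex 10 appears in no bag.

A tree decomposition must satisfy three properties: every vertex lies in some bag; for every edge, both endpoints lie together in some bag; and for every vertex, the bags containing it form a connected subtree. Here vertex 10 appears in no bag, so the decomposition is invalid.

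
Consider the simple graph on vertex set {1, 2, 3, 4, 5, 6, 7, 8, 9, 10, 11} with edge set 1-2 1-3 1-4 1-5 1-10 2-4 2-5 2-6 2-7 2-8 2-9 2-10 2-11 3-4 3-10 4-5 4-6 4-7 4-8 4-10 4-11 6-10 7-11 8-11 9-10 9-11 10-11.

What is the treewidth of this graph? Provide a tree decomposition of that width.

Every bag has size at most 4, so the width is 4 − 1 = 3 and tw(G) ≤ 3. For the lower bound, the 4 vertices {2, 9, 10, 11} are pairwise adjacent, and any tree decomposition puts a clique entirely inside one bag — forcing width ≥ 3. The upper and lower bounds meet at 3, so that is the treewidth.

Treewidth 3.
Bags: B1 = {2, 4, 10, 11}  B2 = {2, 4, 7, 11}  B3 = {1, 2, 4, 10}  B4 = {2, 4, 6, 10}  B5 = {2, 9, 10, 11}  B6 = {1, 2, 4, 5}  B7 = {1, 3, 4, 10}  B8 = {2, 4, 8, 11}
Tree: B1–B2, B1–B3, B3–B4, B1–B5, B3–B6, B3–B7, B2–B8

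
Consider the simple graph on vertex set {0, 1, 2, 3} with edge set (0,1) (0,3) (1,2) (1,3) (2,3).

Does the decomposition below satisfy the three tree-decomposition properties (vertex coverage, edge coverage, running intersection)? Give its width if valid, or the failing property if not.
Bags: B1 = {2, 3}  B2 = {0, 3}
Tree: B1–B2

No — vertex 1 appears in no bag.

A tree decomposition must satisfy three properties: every vertex lies in some bag; for every edge, both endpoints lie together in some bag; and for every vertex, the bags containing it form a connected subtree. Here vertex 1 appears in no bag, so the decomposition is invalid.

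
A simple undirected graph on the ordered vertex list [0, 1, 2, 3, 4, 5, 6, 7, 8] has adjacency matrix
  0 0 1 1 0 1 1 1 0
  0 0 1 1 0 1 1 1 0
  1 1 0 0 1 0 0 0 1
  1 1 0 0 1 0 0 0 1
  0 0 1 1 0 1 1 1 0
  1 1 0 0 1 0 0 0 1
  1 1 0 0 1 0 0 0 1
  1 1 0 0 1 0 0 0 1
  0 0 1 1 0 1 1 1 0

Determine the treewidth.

A width-4 tree decomposition is:
Bags: B1 = {0, 1, 3, 4, 8}  B2 = {0, 1, 4, 6, 8}  B3 = {0, 1, 2, 4, 8}  B4 = {0, 1, 4, 7, 8}  B5 = {0, 1, 4, 5, 8}
Tree: B1–B2, B2–B3, B3–B4, B4–B5
The largest bag has 5 vertices, giving width 4; this decomposition certifies tw(G) ≤ 4. For the lower bound: the 5 vertex sets {0,3}, {1,6}, {2,8}, {4}, {7} are disjoint, each induces a connected subgraph, and every pair is joined by at least one edge of G. Contracting each set to a single vertex therefore yields K_{5} as a minor, and since treewidth is minor-monotone, tw(G) ≥ tw(K_{5}) = 4. Hence tw(G) = 4 exactly.

4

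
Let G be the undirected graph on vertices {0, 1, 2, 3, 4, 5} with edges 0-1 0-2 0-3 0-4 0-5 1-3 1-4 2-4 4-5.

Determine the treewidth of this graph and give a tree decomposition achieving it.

Treewidth 2.
One such decomposition:
Bags: B1 = {0, 4, 5}  B2 = {0, 1, 4}  B3 = {0, 1, 3}  B4 = {0, 2, 4}
Tree: B1–B2, B2–B3, B2–B4

The largest bag has 3 vertices, giving width 2; this decomposition certifies tw(G) ≤ 2. For the lower bound, the 3 vertices {0, 1, 3} are pairwise adjacent, and any tree decomposition puts a clique entirely inside one bag — forcing width ≥ 2. The upper and lower bounds meet at 2, so that is the treewidth.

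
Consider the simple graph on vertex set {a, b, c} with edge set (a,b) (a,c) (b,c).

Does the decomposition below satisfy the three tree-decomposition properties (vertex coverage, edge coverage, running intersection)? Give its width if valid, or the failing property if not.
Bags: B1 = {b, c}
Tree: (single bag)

No — vertex a appears in no bag.

A tree decomposition must satisfy three properties: every vertex lies in some bag; for every edge, both endpoints lie together in some bag; and for every vertex, the bags containing it form a connected subtree. Here vertex a appears in no bag, so the decomposition is invalid.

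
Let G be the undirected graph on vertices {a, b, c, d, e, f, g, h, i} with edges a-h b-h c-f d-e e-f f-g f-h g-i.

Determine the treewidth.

A width-1 tree decomposition is:
Bags: B1 = {f, g}  B2 = {f, h}  B3 = {e, f}  B4 = {g, i}  B5 = {c, f}  B6 = {a, h}  B7 = {d, e}  B8 = {b, h}
Tree: B1–B2, B2–B3, B1–B4, B1–B5, B2–B6, B3–B7, B6–B8
The largest bag has 2 vertices, giving width 1; this decomposition certifies tw(G) ≤ 1. Any graph with an edge has treewidth ≥ 1, and G has the edge f–g. Therefore the treewidth is 1.

1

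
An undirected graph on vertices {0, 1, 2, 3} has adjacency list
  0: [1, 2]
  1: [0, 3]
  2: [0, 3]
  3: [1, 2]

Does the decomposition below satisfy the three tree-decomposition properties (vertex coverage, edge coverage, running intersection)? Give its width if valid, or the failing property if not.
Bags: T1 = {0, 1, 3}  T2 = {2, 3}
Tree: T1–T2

A tree decomposition must satisfy three properties: every vertex lies in some bag; for every edge, both endpoints lie together in some bag; and for every vertex, the bags containing it form a connected subtree. Here edge (0,2) lies in no bag, so the decomposition is invalid.

No — edge (0,2) lies in no bag.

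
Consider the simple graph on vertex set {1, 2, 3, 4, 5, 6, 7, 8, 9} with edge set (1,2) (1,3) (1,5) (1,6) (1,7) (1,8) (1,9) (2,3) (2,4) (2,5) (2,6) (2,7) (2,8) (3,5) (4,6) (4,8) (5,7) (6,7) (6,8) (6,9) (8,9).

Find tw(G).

3

A width-3 tree decomposition is:
Bags: B1 = {1, 6, 8, 9}  B2 = {1, 2, 6, 8}  B3 = {1, 2, 6, 7}  B4 = {2, 4, 6, 8}  B5 = {1, 2, 5, 7}  B6 = {1, 2, 3, 5}
Tree: B1–B2, B2–B3, B2–B4, B3–B5, B5–B6
Every bag has size at most 4, so the width is 4 − 1 = 3 and tw(G) ≤ 3. For the lower bound, the 4 vertices {1, 6, 8, 9} are pairwise adjacent, and any tree decomposition puts a clique entirely inside one bag — forcing width ≥ 3. Hence tw(G) = 3 exactly.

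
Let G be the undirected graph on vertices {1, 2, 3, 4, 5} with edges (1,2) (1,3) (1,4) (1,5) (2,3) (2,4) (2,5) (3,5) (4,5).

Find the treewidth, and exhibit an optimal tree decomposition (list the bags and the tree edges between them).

Treewidth 3.
One such decomposition:
Bags: B1 = {1, 2, 3, 5}  B2 = {1, 2, 4, 5}
Tree: B1–B2

Each bag holds 4 vertices, so the decomposition has width 3, which upper-bounds the treewidth. Conversely, {1, 2, 3, 5} is a clique of size 4, and the vertices of any clique must share a bag in every tree decomposition; so some bag has ≥ 4 vertices and tw(G) ≥ 3. Hence tw(G) = 3 exactly.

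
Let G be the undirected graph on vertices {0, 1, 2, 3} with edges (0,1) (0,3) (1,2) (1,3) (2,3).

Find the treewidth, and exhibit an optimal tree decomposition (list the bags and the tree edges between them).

Treewidth 2.
One optimal decomposition is:
Bags: B1 = {0, 1, 3}  B2 = {1, 2, 3}
Tree: B1–B2

Every bag has size at most 3, so the width is 3 − 1 = 2 and tw(G) ≤ 2. For the lower bound, the 3 vertices {0, 1, 3} are pairwise adjacent, and any tree decomposition puts a clique entirely inside one bag — forcing width ≥ 2. The upper and lower bounds meet at 2, so that is the treewidth.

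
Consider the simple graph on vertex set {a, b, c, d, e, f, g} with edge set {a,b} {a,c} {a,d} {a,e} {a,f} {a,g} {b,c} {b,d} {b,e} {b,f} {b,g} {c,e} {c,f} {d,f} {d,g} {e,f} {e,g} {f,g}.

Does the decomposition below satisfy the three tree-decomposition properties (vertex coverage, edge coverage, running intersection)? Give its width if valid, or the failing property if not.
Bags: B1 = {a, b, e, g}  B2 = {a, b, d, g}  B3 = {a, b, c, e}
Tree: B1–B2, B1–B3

A tree decomposition must satisfy three properties: every vertex lies in some bag; for every edge, both endpoints lie together in some bag; and for every vertex, the bags containing it form a connected subtree. Here vertex f appears in no bag, so the decomposition is invalid.

No — vertex f appears in no bag.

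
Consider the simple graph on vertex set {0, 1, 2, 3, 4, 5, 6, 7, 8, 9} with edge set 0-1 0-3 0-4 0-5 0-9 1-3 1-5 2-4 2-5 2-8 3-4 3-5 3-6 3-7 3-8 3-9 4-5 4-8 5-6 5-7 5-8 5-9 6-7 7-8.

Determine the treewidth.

3

A width-3 tree decomposition is:
Bags: B1 = {3, 5, 7, 8}  B2 = {3, 4, 5, 8}  B3 = {0, 3, 4, 5}  B4 = {0, 1, 3, 5}  B5 = {2, 4, 5, 8}  B6 = {3, 5, 6, 7}  B7 = {0, 3, 5, 9}
Tree: B1–B2, B2–B3, B3–B4, B2–B5, B1–B6, B3–B7
Each bag holds 4 vertices, so the decomposition has width 3, which upper-bounds the treewidth. On the other hand G contains the 4-clique {2, 4, 5, 8}. A clique must lie in a single bag of any decomposition, so no decomposition can have width below 3. The upper and lower bounds meet at 3, so that is the treewidth.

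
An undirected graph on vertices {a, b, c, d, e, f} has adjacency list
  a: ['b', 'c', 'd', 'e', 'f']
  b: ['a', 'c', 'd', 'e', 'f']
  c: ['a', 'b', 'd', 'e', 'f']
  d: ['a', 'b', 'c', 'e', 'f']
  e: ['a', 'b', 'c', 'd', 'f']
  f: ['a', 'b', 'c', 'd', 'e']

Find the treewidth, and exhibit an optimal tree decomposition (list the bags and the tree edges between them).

With just one bag of size 6, the width is 6 − 1 = 5, so tw(G) ≤ 5. For the lower bound, the 6 vertices {a, b, c, d, e, f} are pairwise adjacent, and any tree decomposition puts a clique entirely inside one bag — forcing width ≥ 5. Combining the bounds, tw(G) = 5.

Treewidth 5.
Bags: B1 = {a, b, c, d, e, f}
Tree: (single bag)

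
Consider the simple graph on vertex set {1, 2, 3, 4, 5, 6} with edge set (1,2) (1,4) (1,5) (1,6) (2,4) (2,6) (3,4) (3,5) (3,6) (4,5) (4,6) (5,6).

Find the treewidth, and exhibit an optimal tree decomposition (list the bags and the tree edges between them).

Treewidth 3.
One such decomposition:
Bags: B1 = {1, 2, 4, 6}  B2 = {1, 4, 5, 6}  B3 = {3, 4, 5, 6}
Tree: B1–B2, B2–B3

Every bag has size at most 4, so the width is 4 − 1 = 3 and tw(G) ≤ 3. Conversely, {1, 2, 4, 6} is a clique of size 4, and the vertices of any clique must share a bag in every tree decomposition; so some bag has ≥ 4 vertices and tw(G) ≥ 3. Combining the bounds, tw(G) = 3.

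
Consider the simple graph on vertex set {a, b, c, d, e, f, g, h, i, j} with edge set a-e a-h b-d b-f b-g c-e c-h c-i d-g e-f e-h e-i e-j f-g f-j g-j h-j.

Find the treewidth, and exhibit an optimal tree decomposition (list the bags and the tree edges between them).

Treewidth 2.
One such decomposition:
Bags: B1 = {e, h, j}  B2 = {e, f, j}  B3 = {c, e, h}  B4 = {f, g, j}  B5 = {b, f, g}  B6 = {c, e, i}  B7 = {a, e, h}  B8 = {b, d, g}
Tree: B1–B2, B1–B3, B2–B4, B4–B5, B3–B6, B1–B7, B5–B8

Every bag has size at most 3, so the width is 3 − 1 = 2 and tw(G) ≤ 2. On the other hand G contains the 3-clique {b, d, g}. A clique must lie in a single bag of any decomposition, so no decomposition can have width below 2. The upper and lower bounds meet at 2, so that is the treewidth.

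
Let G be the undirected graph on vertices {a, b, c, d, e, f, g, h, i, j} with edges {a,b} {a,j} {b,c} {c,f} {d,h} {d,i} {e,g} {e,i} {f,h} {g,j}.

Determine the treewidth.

2

A width-2 tree decomposition is:
Bags: B1 = {a, b, c}  B2 = {a, c, j}  B3 = {c, g, j}  B4 = {c, e, g}  B5 = {c, e, i}  B6 = {c, d, i}  B7 = {c, d, h}  B8 = {c, f, h}
Tree: B1–B2, B2–B3, B3–B4, B4–B5, B5–B6, B6–B7, B7–B8
The largest bag has 3 vertices, giving width 2; this decomposition certifies tw(G) ≤ 2. The edges c–b–a–j–g–e–i–d–h–f–c form a cycle, so G is not a tree and its treewidth is at least 2. Hence tw(G) = 2 exactly.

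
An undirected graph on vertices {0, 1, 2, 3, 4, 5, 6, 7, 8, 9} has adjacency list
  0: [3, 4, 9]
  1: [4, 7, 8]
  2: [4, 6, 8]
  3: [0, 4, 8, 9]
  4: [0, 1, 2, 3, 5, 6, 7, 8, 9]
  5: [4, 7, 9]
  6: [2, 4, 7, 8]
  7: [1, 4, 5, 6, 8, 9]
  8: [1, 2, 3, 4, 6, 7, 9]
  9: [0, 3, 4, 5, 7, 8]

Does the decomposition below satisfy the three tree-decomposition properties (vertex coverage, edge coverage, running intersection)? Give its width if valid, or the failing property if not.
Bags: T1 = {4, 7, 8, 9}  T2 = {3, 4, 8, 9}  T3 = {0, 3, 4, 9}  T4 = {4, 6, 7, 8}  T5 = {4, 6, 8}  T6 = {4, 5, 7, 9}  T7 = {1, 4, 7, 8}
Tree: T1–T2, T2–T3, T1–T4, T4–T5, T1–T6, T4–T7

No — vertex 2 appears in no bag.

A tree decomposition must satisfy three properties: every vertex lies in some bag; for every edge, both endpoints lie together in some bag; and for every vertex, the bags containing it form a connected subtree. Here vertex 2 appears in no bag, so the decomposition is invalid.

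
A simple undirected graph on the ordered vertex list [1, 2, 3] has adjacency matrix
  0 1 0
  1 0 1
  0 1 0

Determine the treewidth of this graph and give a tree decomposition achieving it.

Treewidth 1.
One optimal decomposition is:
Bags: B1 = {2, 3}  B2 = {1, 2}
Tree: B1–B2

Every bag has size at most 2, so the width is 2 − 1 = 1 and tw(G) ≤ 1. Since G has at least one edge (e.g. 3–2), it is not an edgeless graph, so tw(G) ≥ 1. Therefore the treewidth is 1.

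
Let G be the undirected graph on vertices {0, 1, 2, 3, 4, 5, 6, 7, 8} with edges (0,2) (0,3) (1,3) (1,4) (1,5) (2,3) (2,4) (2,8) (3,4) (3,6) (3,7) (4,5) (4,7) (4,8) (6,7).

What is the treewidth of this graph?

A width-2 tree decomposition is:
Bags: B1 = {2, 3, 4}  B2 = {1, 3, 4}  B3 = {0, 2, 3}  B4 = {3, 4, 7}  B5 = {1, 4, 5}  B6 = {2, 4, 8}  B7 = {3, 6, 7}
Tree: B1–B2, B1–B3, B2–B4, B2–B5, B1–B6, B4–B7
The largest bag has 3 vertices, giving width 2; this decomposition certifies tw(G) ≤ 2. On the other hand G contains the 3-clique {2, 4, 8}. A clique must lie in a single bag of any decomposition, so no decomposition can have width below 2. Hence tw(G) = 2 exactly.

2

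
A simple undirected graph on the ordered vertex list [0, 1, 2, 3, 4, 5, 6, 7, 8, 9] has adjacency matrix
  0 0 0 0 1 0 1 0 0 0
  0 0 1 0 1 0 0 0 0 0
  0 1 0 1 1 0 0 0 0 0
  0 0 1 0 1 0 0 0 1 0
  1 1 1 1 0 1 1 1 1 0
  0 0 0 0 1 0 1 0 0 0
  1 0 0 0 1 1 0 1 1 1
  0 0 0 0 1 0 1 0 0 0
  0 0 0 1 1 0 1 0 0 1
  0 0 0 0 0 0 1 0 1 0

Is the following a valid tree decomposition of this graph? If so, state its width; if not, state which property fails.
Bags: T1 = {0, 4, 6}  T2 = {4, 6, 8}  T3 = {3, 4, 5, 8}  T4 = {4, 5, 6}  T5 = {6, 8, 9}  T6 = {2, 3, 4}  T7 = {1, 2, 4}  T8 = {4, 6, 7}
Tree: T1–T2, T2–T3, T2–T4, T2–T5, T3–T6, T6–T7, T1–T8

No — bags containing vertex 5 are not connected in the tree.

A tree decomposition must satisfy three properties: every vertex lies in some bag; for every edge, both endpoints lie together in some bag; and for every vertex, the bags containing it form a connected subtree. Here bags containing vertex 5 are not connected in the tree, so the decomposition is invalid.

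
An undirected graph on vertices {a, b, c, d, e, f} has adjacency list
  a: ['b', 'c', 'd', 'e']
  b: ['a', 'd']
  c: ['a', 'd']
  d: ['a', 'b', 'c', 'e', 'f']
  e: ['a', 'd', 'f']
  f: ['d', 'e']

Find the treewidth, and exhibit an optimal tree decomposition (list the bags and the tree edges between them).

Each bag holds 3 vertices, so the decomposition has width 2, which upper-bounds the treewidth. Conversely, {a, d, e} is a clique of size 3, and the vertices of any clique must share a bag in every tree decomposition; so some bag has ≥ 3 vertices and tw(G) ≥ 2. The upper and lower bounds meet at 2, so that is the treewidth.

Treewidth 2.
Bags: B1 = {a, d, e}  B2 = {a, b, d}  B3 = {d, e, f}  B4 = {a, c, d}
Tree: B1–B2, B1–B3, B2–B4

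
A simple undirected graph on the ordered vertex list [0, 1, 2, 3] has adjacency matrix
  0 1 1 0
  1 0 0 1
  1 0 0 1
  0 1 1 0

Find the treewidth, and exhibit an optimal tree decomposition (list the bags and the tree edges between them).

Each bag holds 3 vertices, so the decomposition has width 2, which upper-bounds the treewidth. The edges 0–2–3–1–0 form a cycle, so G is not a tree and its treewidth is at least 2. Therefore the treewidth is 2.

Treewidth 2.
Bags: B1 = {0, 2, 3}  B2 = {0, 1, 3}
Tree: B1–B2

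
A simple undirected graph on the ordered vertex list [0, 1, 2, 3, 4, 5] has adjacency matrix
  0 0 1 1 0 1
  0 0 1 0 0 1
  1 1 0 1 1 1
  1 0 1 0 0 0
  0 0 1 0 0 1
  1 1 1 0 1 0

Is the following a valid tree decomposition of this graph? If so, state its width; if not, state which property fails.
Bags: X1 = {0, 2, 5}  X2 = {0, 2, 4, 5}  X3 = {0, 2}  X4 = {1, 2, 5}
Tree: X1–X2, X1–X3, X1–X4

A tree decomposition must satisfy three properties: every vertex lies in some bag; for every edge, both endpoints lie together in some bag; and for every vertex, the bags containing it form a connected subtree. Here vertex 3 appears in no bag, so the decomposition is invalid.

No — vertex 3 appears in no bag.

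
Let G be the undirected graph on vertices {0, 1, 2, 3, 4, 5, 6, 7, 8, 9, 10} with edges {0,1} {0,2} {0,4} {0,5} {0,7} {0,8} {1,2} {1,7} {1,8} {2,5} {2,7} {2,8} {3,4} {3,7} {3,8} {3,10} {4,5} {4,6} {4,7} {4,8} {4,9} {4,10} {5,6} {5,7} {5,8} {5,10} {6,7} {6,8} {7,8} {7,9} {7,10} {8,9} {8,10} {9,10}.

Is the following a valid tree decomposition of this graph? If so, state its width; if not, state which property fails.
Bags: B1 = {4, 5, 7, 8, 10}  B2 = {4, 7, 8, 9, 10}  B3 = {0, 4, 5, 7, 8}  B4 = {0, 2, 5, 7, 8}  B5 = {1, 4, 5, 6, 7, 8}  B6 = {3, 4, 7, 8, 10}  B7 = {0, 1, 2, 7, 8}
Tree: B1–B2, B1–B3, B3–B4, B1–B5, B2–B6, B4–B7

A tree decomposition must satisfy three properties: every vertex lies in some bag; for every edge, both endpoints lie together in some bag; and for every vertex, the bags containing it form a connected subtree. Here bags containing vertex 1 are not connected in the tree, so the decomposition is invalid.

No — bags containing vertex 1 are not connected in the tree.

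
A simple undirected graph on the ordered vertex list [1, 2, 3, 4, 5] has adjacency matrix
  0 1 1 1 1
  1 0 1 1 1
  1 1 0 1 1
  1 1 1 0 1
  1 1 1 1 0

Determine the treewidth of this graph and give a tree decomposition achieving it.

Treewidth 4.
One optimal decomposition is:
Bags: B1 = {1, 2, 3, 4, 5}
Tree: (single bag)

A single bag containing all 5 vertices is trivially a valid decomposition of width 4. For the lower bound, the 5 vertices {1, 2, 3, 4, 5} are pairwise adjacent, and any tree decomposition puts a clique entirely inside one bag — forcing width ≥ 4. The upper and lower bounds meet at 4, so that is the treewidth.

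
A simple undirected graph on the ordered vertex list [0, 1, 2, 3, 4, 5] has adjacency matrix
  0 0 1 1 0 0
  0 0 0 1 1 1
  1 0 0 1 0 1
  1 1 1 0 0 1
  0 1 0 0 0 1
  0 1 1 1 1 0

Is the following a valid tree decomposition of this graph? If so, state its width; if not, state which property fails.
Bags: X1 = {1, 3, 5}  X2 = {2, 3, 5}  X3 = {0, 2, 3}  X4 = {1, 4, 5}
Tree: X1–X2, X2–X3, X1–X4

Yes; width 2.

Every vertex of G appears in some bag (union = {0, 1, 2, 3, 4, 5}); every edge is covered by a bag; and for each vertex v the set of bags containing v is connected in the bag tree. The decomposition is therefore valid. The largest bag has 3 vertices, so the width is 2.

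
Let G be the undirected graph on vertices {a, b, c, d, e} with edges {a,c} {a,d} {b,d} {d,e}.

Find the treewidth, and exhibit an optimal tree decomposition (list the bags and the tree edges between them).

Treewidth 1.
Bags: B1 = {a, d}  B2 = {a, c}  B3 = {d, e}  B4 = {b, d}
Tree: B1–B2, B1–B3, B1–B4

The largest bag has 2 vertices, giving width 1; this decomposition certifies tw(G) ≤ 1. Any graph with an edge has treewidth ≥ 1, and G has the edge a–d. Hence tw(G) = 1 exactly.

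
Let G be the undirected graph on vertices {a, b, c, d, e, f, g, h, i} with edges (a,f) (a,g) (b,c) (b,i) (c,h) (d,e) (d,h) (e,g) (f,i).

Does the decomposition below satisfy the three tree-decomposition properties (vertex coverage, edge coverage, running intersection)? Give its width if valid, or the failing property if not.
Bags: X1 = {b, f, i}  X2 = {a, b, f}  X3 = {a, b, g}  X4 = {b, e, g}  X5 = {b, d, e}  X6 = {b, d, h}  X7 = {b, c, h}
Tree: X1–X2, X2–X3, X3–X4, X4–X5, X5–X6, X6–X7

Yes; width 2.

Vertex coverage: the bags together contain {a, b, c, d, e, f, g, h, i}, the full vertex set. Edge coverage: each edge of G has both endpoints in at least one bag. Running intersection: for every vertex, the bags containing it form a connected subtree. All three properties hold, so this is a valid tree decomposition of width max|bag| − 1 = 2, and hence tw(G) ≤ 2.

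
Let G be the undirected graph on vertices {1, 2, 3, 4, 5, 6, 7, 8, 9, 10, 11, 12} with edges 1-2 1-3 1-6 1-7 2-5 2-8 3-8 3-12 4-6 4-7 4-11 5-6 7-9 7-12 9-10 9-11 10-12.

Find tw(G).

A width-3 tree decomposition is:
Bags: B1 = {9, 10, 11, 12}  B2 = {7, 9, 11, 12}  B3 = {4, 7, 11, 12}  B4 = {3, 4, 7, 12}  B5 = {1, 3, 4, 7}  B6 = {1, 3, 4, 6}  B7 = {1, 3, 6, 8}  B8 = {1, 2, 6, 8}  B9 = {2, 5, 6, 8}
Tree: B1–B2, B2–B3, B3–B4, B4–B5, B5–B6, B6–B7, B7–B8, B8–B9
The largest bag has 4 vertices, giving width 3; this decomposition certifies tw(G) ≤ 3. For the lower bound: the 4 vertex sets {9,10,11}, {12}, {7}, {1,3,4,6} are disjoint, each induces a connected subgraph, and every pair is joined by at least one edge of G. Contracting each set to a single vertex therefore yields K_{4} as a minor, and since treewidth is minor-monotone, tw(G) ≥ tw(K_{4}) = 3. Combining the bounds, tw(G) = 3.

3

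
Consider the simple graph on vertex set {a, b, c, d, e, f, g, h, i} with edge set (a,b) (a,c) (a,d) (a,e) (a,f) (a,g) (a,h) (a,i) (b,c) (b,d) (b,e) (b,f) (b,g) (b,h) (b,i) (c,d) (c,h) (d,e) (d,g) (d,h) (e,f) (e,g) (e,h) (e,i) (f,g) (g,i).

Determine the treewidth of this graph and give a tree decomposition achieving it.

Every bag has size at most 5, so the width is 5 − 1 = 4 and tw(G) ≤ 4. On the other hand G contains the 5-clique {a, b, d, e, g}. A clique must lie in a single bag of any decomposition, so no decomposition can have width below 4. Combining the bounds, tw(G) = 4.

Treewidth 4.
One such decomposition:
Bags: B1 = {a, b, d, e, h}  B2 = {a, b, d, e, g}  B3 = {a, b, e, f, g}  B4 = {a, b, e, g, i}  B5 = {a, b, c, d, h}
Tree: B1–B2, B2–B3, B2–B4, B1–B5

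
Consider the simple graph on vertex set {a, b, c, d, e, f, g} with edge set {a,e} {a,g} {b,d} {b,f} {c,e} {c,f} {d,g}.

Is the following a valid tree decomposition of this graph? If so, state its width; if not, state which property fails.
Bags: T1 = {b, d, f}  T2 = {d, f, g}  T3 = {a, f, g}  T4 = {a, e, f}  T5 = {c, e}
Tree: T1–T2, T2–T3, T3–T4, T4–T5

A tree decomposition must satisfy three properties: every vertex lies in some bag; for every edge, both endpoints lie together in some bag; and for every vertex, the bags containing it form a connected subtree. Here edge (f,c) lies in no bag, so the decomposition is invalid.

No — edge (f,c) lies in no bag.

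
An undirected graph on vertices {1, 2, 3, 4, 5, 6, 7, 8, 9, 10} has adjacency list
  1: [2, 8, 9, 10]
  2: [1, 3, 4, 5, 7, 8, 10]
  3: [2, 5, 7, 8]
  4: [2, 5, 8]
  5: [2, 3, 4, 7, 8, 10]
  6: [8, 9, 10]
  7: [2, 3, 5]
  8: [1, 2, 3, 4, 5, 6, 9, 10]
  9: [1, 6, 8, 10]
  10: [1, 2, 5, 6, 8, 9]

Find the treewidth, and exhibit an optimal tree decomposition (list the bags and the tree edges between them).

Each bag holds 4 vertices, so the decomposition has width 3, which upper-bounds the treewidth. Conversely, {1, 8, 9, 10} is a clique of size 4, and the vertices of any clique must share a bag in every tree decomposition; so some bag has ≥ 4 vertices and tw(G) ≥ 3. Therefore the treewidth is 3.

Treewidth 3.
One such decomposition:
Bags: B1 = {1, 2, 8, 10}  B2 = {2, 5, 8, 10}  B3 = {1, 8, 9, 10}  B4 = {2, 3, 5, 8}  B5 = {2, 4, 5, 8}  B6 = {2, 3, 5, 7}  B7 = {6, 8, 9, 10}
Tree: B1–B2, B1–B3, B2–B4, B2–B5, B4–B6, B3–B7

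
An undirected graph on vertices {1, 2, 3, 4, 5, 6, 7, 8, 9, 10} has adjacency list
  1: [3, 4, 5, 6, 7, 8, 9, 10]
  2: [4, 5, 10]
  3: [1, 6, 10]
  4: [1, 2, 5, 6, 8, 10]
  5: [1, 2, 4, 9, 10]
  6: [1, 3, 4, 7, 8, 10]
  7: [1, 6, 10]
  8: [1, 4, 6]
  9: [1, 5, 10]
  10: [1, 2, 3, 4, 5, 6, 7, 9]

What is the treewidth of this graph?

A width-3 tree decomposition is:
Bags: B1 = {1, 4, 5, 10}  B2 = {1, 5, 9, 10}  B3 = {2, 4, 5, 10}  B4 = {1, 4, 6, 10}  B5 = {1, 3, 6, 10}  B6 = {1, 6, 7, 10}  B7 = {1, 4, 6, 8}
Tree: B1–B2, B1–B3, B1–B4, B4–B5, B5–B6, B4–B7
Each bag holds 4 vertices, so the decomposition has width 3, which upper-bounds the treewidth. On the other hand G contains the 4-clique {1, 4, 6, 8}. A clique must lie in a single bag of any decomposition, so no decomposition can have width below 3. Combining the bounds, tw(G) = 3.

3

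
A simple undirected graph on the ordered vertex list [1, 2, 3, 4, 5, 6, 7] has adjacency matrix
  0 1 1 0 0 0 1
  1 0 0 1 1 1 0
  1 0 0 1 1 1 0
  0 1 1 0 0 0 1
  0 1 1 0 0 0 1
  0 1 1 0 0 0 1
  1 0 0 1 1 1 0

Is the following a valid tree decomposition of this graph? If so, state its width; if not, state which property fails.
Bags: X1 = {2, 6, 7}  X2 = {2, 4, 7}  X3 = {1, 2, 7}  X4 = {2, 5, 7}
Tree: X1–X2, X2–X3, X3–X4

A tree decomposition must satisfy three properties: every vertex lies in some bag; for every edge, both endpoints lie together in some bag; and for every vertex, the bags containing it form a connected subtree. Here vertex 3 appears in no bag, so the decomposition is invalid.

No — vertex 3 appears in no bag.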